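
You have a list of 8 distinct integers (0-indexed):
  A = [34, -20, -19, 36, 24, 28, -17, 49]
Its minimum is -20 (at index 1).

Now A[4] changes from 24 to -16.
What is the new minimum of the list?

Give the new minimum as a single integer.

Answer: -20

Derivation:
Old min = -20 (at index 1)
Change: A[4] 24 -> -16
Changed element was NOT the old min.
  New min = min(old_min, new_val) = min(-20, -16) = -20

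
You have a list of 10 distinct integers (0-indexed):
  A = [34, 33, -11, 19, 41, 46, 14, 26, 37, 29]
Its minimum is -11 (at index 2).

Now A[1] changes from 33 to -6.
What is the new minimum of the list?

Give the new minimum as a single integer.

Answer: -11

Derivation:
Old min = -11 (at index 2)
Change: A[1] 33 -> -6
Changed element was NOT the old min.
  New min = min(old_min, new_val) = min(-11, -6) = -11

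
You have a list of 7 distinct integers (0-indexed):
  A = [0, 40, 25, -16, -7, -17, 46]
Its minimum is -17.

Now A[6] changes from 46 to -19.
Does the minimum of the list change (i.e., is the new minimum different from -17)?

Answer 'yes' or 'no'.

Old min = -17
Change: A[6] 46 -> -19
Changed element was NOT the min; min changes only if -19 < -17.
New min = -19; changed? yes

Answer: yes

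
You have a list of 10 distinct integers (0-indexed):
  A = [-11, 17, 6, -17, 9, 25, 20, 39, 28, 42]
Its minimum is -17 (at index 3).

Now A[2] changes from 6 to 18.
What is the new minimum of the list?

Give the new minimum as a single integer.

Answer: -17

Derivation:
Old min = -17 (at index 3)
Change: A[2] 6 -> 18
Changed element was NOT the old min.
  New min = min(old_min, new_val) = min(-17, 18) = -17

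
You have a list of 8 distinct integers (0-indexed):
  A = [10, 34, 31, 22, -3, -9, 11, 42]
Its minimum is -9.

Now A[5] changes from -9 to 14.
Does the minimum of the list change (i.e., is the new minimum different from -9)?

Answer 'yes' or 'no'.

Old min = -9
Change: A[5] -9 -> 14
Changed element was the min; new min must be rechecked.
New min = -3; changed? yes

Answer: yes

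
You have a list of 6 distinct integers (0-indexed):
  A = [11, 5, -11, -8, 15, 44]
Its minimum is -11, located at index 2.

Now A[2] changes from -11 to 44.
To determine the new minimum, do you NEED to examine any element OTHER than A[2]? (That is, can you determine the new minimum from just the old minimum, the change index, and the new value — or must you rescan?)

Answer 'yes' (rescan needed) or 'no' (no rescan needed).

Answer: yes

Derivation:
Old min = -11 at index 2
Change at index 2: -11 -> 44
Index 2 WAS the min and new value 44 > old min -11. Must rescan other elements to find the new min.
Needs rescan: yes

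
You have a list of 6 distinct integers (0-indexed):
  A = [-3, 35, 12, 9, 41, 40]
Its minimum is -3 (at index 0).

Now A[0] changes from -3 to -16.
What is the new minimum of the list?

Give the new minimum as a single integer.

Answer: -16

Derivation:
Old min = -3 (at index 0)
Change: A[0] -3 -> -16
Changed element WAS the min. Need to check: is -16 still <= all others?
  Min of remaining elements: 9
  New min = min(-16, 9) = -16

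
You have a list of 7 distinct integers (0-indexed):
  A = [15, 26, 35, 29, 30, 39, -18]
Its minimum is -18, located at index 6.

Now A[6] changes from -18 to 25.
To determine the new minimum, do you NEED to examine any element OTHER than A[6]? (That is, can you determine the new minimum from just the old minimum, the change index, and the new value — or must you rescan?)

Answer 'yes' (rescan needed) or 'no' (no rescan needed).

Old min = -18 at index 6
Change at index 6: -18 -> 25
Index 6 WAS the min and new value 25 > old min -18. Must rescan other elements to find the new min.
Needs rescan: yes

Answer: yes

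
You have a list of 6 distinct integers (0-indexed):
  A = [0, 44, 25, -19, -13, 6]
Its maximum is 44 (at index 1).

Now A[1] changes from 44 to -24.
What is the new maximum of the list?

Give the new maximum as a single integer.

Old max = 44 (at index 1)
Change: A[1] 44 -> -24
Changed element WAS the max -> may need rescan.
  Max of remaining elements: 25
  New max = max(-24, 25) = 25

Answer: 25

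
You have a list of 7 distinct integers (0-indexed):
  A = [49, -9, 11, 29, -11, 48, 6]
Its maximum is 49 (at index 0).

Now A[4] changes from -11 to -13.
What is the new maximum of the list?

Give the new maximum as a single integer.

Answer: 49

Derivation:
Old max = 49 (at index 0)
Change: A[4] -11 -> -13
Changed element was NOT the old max.
  New max = max(old_max, new_val) = max(49, -13) = 49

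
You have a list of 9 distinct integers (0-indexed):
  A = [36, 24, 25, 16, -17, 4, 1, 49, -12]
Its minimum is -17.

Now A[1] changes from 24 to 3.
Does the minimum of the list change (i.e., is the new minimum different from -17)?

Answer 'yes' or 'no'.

Old min = -17
Change: A[1] 24 -> 3
Changed element was NOT the min; min changes only if 3 < -17.
New min = -17; changed? no

Answer: no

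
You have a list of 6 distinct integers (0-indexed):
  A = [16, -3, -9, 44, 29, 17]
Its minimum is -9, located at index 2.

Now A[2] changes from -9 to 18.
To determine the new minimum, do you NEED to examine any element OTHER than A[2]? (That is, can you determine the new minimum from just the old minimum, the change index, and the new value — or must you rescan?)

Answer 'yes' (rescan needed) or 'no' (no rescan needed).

Answer: yes

Derivation:
Old min = -9 at index 2
Change at index 2: -9 -> 18
Index 2 WAS the min and new value 18 > old min -9. Must rescan other elements to find the new min.
Needs rescan: yes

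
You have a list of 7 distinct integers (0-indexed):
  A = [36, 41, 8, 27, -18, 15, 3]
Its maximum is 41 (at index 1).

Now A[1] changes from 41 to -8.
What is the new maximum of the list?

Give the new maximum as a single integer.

Answer: 36

Derivation:
Old max = 41 (at index 1)
Change: A[1] 41 -> -8
Changed element WAS the max -> may need rescan.
  Max of remaining elements: 36
  New max = max(-8, 36) = 36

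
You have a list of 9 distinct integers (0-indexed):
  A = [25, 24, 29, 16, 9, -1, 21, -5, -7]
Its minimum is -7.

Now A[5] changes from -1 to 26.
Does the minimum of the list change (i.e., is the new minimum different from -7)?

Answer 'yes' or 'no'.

Old min = -7
Change: A[5] -1 -> 26
Changed element was NOT the min; min changes only if 26 < -7.
New min = -7; changed? no

Answer: no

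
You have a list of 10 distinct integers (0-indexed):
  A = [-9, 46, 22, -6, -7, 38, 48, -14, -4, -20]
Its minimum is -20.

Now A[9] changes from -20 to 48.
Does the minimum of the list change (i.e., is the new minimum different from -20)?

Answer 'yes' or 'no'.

Answer: yes

Derivation:
Old min = -20
Change: A[9] -20 -> 48
Changed element was the min; new min must be rechecked.
New min = -14; changed? yes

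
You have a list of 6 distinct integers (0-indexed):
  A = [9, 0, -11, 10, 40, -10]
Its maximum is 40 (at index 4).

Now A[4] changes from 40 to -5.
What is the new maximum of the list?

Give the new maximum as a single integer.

Answer: 10

Derivation:
Old max = 40 (at index 4)
Change: A[4] 40 -> -5
Changed element WAS the max -> may need rescan.
  Max of remaining elements: 10
  New max = max(-5, 10) = 10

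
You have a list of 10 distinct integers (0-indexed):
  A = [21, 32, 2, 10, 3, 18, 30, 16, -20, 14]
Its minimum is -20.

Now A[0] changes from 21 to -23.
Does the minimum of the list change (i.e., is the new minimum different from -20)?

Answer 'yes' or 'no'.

Answer: yes

Derivation:
Old min = -20
Change: A[0] 21 -> -23
Changed element was NOT the min; min changes only if -23 < -20.
New min = -23; changed? yes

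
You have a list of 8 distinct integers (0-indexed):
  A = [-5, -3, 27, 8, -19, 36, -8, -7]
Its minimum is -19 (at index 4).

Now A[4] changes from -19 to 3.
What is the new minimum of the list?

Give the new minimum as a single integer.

Old min = -19 (at index 4)
Change: A[4] -19 -> 3
Changed element WAS the min. Need to check: is 3 still <= all others?
  Min of remaining elements: -8
  New min = min(3, -8) = -8

Answer: -8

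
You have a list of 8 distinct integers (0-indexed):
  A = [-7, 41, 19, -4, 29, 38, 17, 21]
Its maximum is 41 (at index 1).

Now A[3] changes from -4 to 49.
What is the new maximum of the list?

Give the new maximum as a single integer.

Answer: 49

Derivation:
Old max = 41 (at index 1)
Change: A[3] -4 -> 49
Changed element was NOT the old max.
  New max = max(old_max, new_val) = max(41, 49) = 49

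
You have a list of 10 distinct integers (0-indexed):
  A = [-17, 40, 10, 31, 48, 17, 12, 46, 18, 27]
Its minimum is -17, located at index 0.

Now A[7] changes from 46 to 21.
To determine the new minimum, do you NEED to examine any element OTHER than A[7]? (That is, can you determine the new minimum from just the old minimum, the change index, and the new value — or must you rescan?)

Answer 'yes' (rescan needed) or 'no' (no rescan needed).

Old min = -17 at index 0
Change at index 7: 46 -> 21
Index 7 was NOT the min. New min = min(-17, 21). No rescan of other elements needed.
Needs rescan: no

Answer: no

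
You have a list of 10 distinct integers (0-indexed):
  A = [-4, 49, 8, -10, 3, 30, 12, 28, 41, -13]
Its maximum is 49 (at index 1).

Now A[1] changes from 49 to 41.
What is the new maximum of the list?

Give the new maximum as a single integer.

Old max = 49 (at index 1)
Change: A[1] 49 -> 41
Changed element WAS the max -> may need rescan.
  Max of remaining elements: 41
  New max = max(41, 41) = 41

Answer: 41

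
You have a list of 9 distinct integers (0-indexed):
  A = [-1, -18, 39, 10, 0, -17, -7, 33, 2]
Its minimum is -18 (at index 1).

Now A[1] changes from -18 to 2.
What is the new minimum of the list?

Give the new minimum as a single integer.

Answer: -17

Derivation:
Old min = -18 (at index 1)
Change: A[1] -18 -> 2
Changed element WAS the min. Need to check: is 2 still <= all others?
  Min of remaining elements: -17
  New min = min(2, -17) = -17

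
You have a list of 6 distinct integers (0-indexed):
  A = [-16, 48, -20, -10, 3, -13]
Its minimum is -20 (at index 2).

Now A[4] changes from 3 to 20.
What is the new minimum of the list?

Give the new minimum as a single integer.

Answer: -20

Derivation:
Old min = -20 (at index 2)
Change: A[4] 3 -> 20
Changed element was NOT the old min.
  New min = min(old_min, new_val) = min(-20, 20) = -20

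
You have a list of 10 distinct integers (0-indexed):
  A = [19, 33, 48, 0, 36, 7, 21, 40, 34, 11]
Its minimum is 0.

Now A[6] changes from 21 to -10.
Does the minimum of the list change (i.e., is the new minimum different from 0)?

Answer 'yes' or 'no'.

Answer: yes

Derivation:
Old min = 0
Change: A[6] 21 -> -10
Changed element was NOT the min; min changes only if -10 < 0.
New min = -10; changed? yes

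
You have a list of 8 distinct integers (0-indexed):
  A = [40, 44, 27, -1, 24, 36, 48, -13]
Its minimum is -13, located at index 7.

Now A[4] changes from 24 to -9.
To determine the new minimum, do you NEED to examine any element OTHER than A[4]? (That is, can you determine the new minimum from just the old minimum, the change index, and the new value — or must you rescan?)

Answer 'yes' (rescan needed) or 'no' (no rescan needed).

Answer: no

Derivation:
Old min = -13 at index 7
Change at index 4: 24 -> -9
Index 4 was NOT the min. New min = min(-13, -9). No rescan of other elements needed.
Needs rescan: no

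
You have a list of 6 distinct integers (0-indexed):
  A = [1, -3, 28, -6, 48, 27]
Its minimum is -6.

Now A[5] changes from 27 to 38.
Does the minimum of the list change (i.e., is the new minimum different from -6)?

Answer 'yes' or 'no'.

Answer: no

Derivation:
Old min = -6
Change: A[5] 27 -> 38
Changed element was NOT the min; min changes only if 38 < -6.
New min = -6; changed? no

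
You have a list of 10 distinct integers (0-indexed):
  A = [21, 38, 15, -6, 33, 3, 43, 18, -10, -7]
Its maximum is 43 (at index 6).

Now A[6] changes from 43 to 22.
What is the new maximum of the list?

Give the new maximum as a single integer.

Old max = 43 (at index 6)
Change: A[6] 43 -> 22
Changed element WAS the max -> may need rescan.
  Max of remaining elements: 38
  New max = max(22, 38) = 38

Answer: 38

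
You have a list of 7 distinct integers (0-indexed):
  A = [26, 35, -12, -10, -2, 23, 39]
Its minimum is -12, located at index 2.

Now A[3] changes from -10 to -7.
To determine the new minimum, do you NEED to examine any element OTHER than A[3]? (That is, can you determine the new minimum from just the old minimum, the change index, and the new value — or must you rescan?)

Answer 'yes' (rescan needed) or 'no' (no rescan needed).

Answer: no

Derivation:
Old min = -12 at index 2
Change at index 3: -10 -> -7
Index 3 was NOT the min. New min = min(-12, -7). No rescan of other elements needed.
Needs rescan: no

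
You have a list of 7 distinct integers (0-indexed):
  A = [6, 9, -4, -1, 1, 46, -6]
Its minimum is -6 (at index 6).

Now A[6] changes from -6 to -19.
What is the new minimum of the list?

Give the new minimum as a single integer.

Answer: -19

Derivation:
Old min = -6 (at index 6)
Change: A[6] -6 -> -19
Changed element WAS the min. Need to check: is -19 still <= all others?
  Min of remaining elements: -4
  New min = min(-19, -4) = -19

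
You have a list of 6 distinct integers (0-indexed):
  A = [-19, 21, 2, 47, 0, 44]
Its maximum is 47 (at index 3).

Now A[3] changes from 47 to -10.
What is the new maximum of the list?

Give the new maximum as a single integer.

Answer: 44

Derivation:
Old max = 47 (at index 3)
Change: A[3] 47 -> -10
Changed element WAS the max -> may need rescan.
  Max of remaining elements: 44
  New max = max(-10, 44) = 44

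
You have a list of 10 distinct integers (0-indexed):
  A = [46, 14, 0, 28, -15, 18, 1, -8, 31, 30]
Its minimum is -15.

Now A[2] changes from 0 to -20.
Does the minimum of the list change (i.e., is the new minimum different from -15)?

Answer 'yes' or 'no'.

Old min = -15
Change: A[2] 0 -> -20
Changed element was NOT the min; min changes only if -20 < -15.
New min = -20; changed? yes

Answer: yes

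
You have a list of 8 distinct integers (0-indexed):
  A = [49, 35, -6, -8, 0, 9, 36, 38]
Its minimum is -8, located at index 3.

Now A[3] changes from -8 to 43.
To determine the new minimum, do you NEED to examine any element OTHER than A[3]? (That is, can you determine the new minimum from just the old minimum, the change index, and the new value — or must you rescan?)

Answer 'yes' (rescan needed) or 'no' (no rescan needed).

Old min = -8 at index 3
Change at index 3: -8 -> 43
Index 3 WAS the min and new value 43 > old min -8. Must rescan other elements to find the new min.
Needs rescan: yes

Answer: yes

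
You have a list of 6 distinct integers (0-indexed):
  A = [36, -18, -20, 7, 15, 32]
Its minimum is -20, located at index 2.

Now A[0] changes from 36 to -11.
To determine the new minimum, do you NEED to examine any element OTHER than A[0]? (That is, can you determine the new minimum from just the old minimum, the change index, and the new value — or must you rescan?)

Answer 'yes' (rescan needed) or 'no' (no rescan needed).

Answer: no

Derivation:
Old min = -20 at index 2
Change at index 0: 36 -> -11
Index 0 was NOT the min. New min = min(-20, -11). No rescan of other elements needed.
Needs rescan: no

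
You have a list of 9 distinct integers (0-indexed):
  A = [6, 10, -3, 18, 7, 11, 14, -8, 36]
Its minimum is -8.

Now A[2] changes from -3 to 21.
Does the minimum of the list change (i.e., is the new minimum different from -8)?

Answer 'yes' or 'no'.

Old min = -8
Change: A[2] -3 -> 21
Changed element was NOT the min; min changes only if 21 < -8.
New min = -8; changed? no

Answer: no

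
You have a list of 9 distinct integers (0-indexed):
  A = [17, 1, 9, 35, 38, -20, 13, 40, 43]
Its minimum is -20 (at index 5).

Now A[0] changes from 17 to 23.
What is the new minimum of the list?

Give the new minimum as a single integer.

Answer: -20

Derivation:
Old min = -20 (at index 5)
Change: A[0] 17 -> 23
Changed element was NOT the old min.
  New min = min(old_min, new_val) = min(-20, 23) = -20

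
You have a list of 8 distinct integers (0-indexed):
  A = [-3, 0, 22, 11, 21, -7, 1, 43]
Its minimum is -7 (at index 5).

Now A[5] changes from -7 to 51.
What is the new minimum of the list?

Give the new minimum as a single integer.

Answer: -3

Derivation:
Old min = -7 (at index 5)
Change: A[5] -7 -> 51
Changed element WAS the min. Need to check: is 51 still <= all others?
  Min of remaining elements: -3
  New min = min(51, -3) = -3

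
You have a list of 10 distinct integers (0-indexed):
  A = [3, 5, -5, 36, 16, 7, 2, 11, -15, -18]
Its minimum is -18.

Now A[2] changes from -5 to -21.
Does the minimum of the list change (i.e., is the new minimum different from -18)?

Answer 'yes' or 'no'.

Answer: yes

Derivation:
Old min = -18
Change: A[2] -5 -> -21
Changed element was NOT the min; min changes only if -21 < -18.
New min = -21; changed? yes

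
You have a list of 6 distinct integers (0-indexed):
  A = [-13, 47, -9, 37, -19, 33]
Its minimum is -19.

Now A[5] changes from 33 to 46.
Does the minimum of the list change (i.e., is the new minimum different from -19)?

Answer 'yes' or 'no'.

Old min = -19
Change: A[5] 33 -> 46
Changed element was NOT the min; min changes only if 46 < -19.
New min = -19; changed? no

Answer: no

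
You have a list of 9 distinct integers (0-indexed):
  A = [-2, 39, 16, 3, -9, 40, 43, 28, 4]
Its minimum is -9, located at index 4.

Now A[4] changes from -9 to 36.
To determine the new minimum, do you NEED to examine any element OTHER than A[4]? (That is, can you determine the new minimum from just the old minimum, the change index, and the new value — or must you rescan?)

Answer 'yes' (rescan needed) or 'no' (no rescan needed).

Old min = -9 at index 4
Change at index 4: -9 -> 36
Index 4 WAS the min and new value 36 > old min -9. Must rescan other elements to find the new min.
Needs rescan: yes

Answer: yes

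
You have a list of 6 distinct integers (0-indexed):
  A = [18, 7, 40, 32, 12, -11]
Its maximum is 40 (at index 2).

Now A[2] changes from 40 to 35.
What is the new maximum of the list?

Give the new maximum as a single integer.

Answer: 35

Derivation:
Old max = 40 (at index 2)
Change: A[2] 40 -> 35
Changed element WAS the max -> may need rescan.
  Max of remaining elements: 32
  New max = max(35, 32) = 35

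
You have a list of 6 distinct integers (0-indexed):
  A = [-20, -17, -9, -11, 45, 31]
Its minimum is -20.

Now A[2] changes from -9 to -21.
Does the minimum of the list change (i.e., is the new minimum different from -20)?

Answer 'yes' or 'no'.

Answer: yes

Derivation:
Old min = -20
Change: A[2] -9 -> -21
Changed element was NOT the min; min changes only if -21 < -20.
New min = -21; changed? yes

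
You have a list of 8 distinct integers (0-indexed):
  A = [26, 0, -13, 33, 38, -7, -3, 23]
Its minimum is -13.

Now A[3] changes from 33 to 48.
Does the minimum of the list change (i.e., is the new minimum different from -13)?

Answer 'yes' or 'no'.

Answer: no

Derivation:
Old min = -13
Change: A[3] 33 -> 48
Changed element was NOT the min; min changes only if 48 < -13.
New min = -13; changed? no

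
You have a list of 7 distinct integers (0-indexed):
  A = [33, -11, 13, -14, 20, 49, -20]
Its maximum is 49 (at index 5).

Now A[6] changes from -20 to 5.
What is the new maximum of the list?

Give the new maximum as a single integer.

Answer: 49

Derivation:
Old max = 49 (at index 5)
Change: A[6] -20 -> 5
Changed element was NOT the old max.
  New max = max(old_max, new_val) = max(49, 5) = 49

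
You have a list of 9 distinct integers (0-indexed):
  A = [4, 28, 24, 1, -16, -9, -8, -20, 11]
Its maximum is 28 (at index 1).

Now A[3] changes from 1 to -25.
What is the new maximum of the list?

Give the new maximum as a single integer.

Answer: 28

Derivation:
Old max = 28 (at index 1)
Change: A[3] 1 -> -25
Changed element was NOT the old max.
  New max = max(old_max, new_val) = max(28, -25) = 28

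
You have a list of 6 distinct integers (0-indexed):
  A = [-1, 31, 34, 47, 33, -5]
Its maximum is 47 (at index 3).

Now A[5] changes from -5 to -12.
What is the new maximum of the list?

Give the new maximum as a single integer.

Answer: 47

Derivation:
Old max = 47 (at index 3)
Change: A[5] -5 -> -12
Changed element was NOT the old max.
  New max = max(old_max, new_val) = max(47, -12) = 47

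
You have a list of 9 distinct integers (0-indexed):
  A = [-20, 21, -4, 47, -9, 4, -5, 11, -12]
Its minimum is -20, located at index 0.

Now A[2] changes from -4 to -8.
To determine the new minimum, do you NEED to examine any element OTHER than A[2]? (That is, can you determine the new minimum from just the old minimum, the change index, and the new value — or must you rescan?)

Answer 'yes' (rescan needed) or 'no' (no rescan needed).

Old min = -20 at index 0
Change at index 2: -4 -> -8
Index 2 was NOT the min. New min = min(-20, -8). No rescan of other elements needed.
Needs rescan: no

Answer: no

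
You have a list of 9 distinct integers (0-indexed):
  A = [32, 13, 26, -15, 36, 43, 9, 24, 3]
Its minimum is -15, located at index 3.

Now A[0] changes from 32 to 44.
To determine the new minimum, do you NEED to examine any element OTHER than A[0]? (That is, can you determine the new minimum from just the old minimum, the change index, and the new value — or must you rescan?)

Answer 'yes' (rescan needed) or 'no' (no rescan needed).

Old min = -15 at index 3
Change at index 0: 32 -> 44
Index 0 was NOT the min. New min = min(-15, 44). No rescan of other elements needed.
Needs rescan: no

Answer: no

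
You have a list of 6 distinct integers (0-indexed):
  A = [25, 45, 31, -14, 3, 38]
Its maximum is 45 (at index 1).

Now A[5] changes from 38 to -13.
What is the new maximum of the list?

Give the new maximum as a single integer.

Old max = 45 (at index 1)
Change: A[5] 38 -> -13
Changed element was NOT the old max.
  New max = max(old_max, new_val) = max(45, -13) = 45

Answer: 45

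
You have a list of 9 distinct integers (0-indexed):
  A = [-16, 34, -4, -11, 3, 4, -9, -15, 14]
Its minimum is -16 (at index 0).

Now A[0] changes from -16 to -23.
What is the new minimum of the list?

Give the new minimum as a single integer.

Answer: -23

Derivation:
Old min = -16 (at index 0)
Change: A[0] -16 -> -23
Changed element WAS the min. Need to check: is -23 still <= all others?
  Min of remaining elements: -15
  New min = min(-23, -15) = -23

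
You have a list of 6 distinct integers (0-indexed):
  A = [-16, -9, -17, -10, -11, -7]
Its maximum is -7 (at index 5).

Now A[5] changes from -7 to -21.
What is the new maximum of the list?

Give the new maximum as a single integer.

Old max = -7 (at index 5)
Change: A[5] -7 -> -21
Changed element WAS the max -> may need rescan.
  Max of remaining elements: -9
  New max = max(-21, -9) = -9

Answer: -9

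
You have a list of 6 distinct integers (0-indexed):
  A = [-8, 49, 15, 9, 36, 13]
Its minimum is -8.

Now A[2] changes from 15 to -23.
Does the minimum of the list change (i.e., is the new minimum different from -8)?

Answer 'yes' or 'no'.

Answer: yes

Derivation:
Old min = -8
Change: A[2] 15 -> -23
Changed element was NOT the min; min changes only if -23 < -8.
New min = -23; changed? yes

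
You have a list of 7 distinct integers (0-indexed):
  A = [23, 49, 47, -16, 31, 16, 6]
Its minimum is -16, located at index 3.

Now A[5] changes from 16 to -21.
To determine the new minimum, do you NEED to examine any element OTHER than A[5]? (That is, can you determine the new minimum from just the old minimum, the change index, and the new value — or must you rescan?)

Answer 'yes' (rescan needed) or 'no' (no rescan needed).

Answer: no

Derivation:
Old min = -16 at index 3
Change at index 5: 16 -> -21
Index 5 was NOT the min. New min = min(-16, -21). No rescan of other elements needed.
Needs rescan: no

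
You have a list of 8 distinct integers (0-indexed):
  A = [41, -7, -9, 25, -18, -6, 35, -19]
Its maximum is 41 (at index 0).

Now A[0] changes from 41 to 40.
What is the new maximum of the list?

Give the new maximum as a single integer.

Old max = 41 (at index 0)
Change: A[0] 41 -> 40
Changed element WAS the max -> may need rescan.
  Max of remaining elements: 35
  New max = max(40, 35) = 40

Answer: 40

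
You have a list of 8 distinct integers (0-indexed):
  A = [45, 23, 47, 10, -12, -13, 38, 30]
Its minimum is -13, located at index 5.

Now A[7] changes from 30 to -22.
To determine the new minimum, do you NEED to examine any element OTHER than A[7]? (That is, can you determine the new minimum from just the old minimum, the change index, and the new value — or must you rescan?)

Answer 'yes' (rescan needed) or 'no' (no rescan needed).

Answer: no

Derivation:
Old min = -13 at index 5
Change at index 7: 30 -> -22
Index 7 was NOT the min. New min = min(-13, -22). No rescan of other elements needed.
Needs rescan: no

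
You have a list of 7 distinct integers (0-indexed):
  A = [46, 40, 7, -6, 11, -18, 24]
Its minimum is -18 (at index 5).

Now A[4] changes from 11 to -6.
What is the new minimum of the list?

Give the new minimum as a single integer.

Answer: -18

Derivation:
Old min = -18 (at index 5)
Change: A[4] 11 -> -6
Changed element was NOT the old min.
  New min = min(old_min, new_val) = min(-18, -6) = -18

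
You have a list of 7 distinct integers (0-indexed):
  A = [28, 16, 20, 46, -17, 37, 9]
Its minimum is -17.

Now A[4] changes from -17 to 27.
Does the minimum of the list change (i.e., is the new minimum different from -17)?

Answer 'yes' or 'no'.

Answer: yes

Derivation:
Old min = -17
Change: A[4] -17 -> 27
Changed element was the min; new min must be rechecked.
New min = 9; changed? yes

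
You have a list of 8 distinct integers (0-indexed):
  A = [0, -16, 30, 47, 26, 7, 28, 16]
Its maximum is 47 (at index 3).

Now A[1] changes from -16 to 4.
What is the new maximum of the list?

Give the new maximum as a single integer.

Old max = 47 (at index 3)
Change: A[1] -16 -> 4
Changed element was NOT the old max.
  New max = max(old_max, new_val) = max(47, 4) = 47

Answer: 47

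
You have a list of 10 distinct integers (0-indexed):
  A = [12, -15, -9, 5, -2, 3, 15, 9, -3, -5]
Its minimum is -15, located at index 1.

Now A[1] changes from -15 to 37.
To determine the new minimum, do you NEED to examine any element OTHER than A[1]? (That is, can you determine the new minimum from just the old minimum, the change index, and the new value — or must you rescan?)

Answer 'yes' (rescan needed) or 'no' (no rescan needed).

Old min = -15 at index 1
Change at index 1: -15 -> 37
Index 1 WAS the min and new value 37 > old min -15. Must rescan other elements to find the new min.
Needs rescan: yes

Answer: yes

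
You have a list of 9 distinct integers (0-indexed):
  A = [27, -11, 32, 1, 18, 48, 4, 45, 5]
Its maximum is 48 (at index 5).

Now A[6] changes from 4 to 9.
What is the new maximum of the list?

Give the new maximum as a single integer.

Old max = 48 (at index 5)
Change: A[6] 4 -> 9
Changed element was NOT the old max.
  New max = max(old_max, new_val) = max(48, 9) = 48

Answer: 48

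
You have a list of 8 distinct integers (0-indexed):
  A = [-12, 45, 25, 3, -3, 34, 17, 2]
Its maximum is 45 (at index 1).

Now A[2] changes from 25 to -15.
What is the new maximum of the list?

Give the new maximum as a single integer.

Answer: 45

Derivation:
Old max = 45 (at index 1)
Change: A[2] 25 -> -15
Changed element was NOT the old max.
  New max = max(old_max, new_val) = max(45, -15) = 45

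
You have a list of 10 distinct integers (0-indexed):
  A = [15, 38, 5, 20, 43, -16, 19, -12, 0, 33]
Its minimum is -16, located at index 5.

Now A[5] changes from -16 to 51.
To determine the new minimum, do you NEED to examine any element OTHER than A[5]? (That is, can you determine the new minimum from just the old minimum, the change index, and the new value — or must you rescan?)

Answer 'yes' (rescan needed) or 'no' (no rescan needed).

Old min = -16 at index 5
Change at index 5: -16 -> 51
Index 5 WAS the min and new value 51 > old min -16. Must rescan other elements to find the new min.
Needs rescan: yes

Answer: yes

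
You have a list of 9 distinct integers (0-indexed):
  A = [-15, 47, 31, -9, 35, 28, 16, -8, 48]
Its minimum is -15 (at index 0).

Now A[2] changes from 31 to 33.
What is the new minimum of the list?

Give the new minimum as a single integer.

Answer: -15

Derivation:
Old min = -15 (at index 0)
Change: A[2] 31 -> 33
Changed element was NOT the old min.
  New min = min(old_min, new_val) = min(-15, 33) = -15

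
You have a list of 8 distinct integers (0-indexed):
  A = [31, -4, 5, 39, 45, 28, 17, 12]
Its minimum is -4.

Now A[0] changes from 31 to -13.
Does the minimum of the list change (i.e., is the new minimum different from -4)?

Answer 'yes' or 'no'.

Old min = -4
Change: A[0] 31 -> -13
Changed element was NOT the min; min changes only if -13 < -4.
New min = -13; changed? yes

Answer: yes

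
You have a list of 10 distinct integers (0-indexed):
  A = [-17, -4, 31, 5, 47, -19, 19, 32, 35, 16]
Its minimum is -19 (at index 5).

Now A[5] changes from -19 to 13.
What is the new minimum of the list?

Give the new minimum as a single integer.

Old min = -19 (at index 5)
Change: A[5] -19 -> 13
Changed element WAS the min. Need to check: is 13 still <= all others?
  Min of remaining elements: -17
  New min = min(13, -17) = -17

Answer: -17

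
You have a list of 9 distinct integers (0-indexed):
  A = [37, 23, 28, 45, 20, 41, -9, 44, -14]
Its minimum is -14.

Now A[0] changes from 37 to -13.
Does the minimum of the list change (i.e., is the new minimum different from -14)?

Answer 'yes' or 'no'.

Answer: no

Derivation:
Old min = -14
Change: A[0] 37 -> -13
Changed element was NOT the min; min changes only if -13 < -14.
New min = -14; changed? no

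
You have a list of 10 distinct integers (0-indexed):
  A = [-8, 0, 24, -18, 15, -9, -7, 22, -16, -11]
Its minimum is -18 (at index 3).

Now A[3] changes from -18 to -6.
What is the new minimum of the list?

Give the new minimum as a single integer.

Old min = -18 (at index 3)
Change: A[3] -18 -> -6
Changed element WAS the min. Need to check: is -6 still <= all others?
  Min of remaining elements: -16
  New min = min(-6, -16) = -16

Answer: -16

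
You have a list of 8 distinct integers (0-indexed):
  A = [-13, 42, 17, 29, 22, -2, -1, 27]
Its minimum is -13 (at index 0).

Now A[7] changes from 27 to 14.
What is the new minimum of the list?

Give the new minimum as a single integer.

Old min = -13 (at index 0)
Change: A[7] 27 -> 14
Changed element was NOT the old min.
  New min = min(old_min, new_val) = min(-13, 14) = -13

Answer: -13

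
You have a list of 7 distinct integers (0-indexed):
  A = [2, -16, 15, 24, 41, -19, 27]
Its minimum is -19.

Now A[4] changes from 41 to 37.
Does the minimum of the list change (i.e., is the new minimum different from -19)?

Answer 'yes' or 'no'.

Answer: no

Derivation:
Old min = -19
Change: A[4] 41 -> 37
Changed element was NOT the min; min changes only if 37 < -19.
New min = -19; changed? no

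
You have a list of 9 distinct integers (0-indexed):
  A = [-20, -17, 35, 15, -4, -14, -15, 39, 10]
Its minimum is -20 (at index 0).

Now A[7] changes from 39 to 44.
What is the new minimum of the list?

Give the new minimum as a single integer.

Answer: -20

Derivation:
Old min = -20 (at index 0)
Change: A[7] 39 -> 44
Changed element was NOT the old min.
  New min = min(old_min, new_val) = min(-20, 44) = -20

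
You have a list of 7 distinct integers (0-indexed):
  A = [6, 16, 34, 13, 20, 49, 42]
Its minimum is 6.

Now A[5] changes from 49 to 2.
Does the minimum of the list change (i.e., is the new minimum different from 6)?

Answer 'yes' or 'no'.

Answer: yes

Derivation:
Old min = 6
Change: A[5] 49 -> 2
Changed element was NOT the min; min changes only if 2 < 6.
New min = 2; changed? yes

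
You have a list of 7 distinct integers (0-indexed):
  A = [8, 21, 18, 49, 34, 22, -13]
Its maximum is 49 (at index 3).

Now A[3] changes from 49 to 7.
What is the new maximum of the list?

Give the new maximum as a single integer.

Answer: 34

Derivation:
Old max = 49 (at index 3)
Change: A[3] 49 -> 7
Changed element WAS the max -> may need rescan.
  Max of remaining elements: 34
  New max = max(7, 34) = 34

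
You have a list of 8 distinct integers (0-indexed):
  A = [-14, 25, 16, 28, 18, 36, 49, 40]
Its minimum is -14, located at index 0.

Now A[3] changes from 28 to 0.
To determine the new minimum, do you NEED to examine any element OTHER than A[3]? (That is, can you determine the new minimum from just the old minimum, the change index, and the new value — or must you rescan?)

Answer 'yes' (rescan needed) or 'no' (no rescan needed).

Answer: no

Derivation:
Old min = -14 at index 0
Change at index 3: 28 -> 0
Index 3 was NOT the min. New min = min(-14, 0). No rescan of other elements needed.
Needs rescan: no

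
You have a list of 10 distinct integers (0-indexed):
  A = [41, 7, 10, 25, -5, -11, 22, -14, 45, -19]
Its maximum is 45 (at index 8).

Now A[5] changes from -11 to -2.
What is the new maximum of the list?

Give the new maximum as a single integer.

Answer: 45

Derivation:
Old max = 45 (at index 8)
Change: A[5] -11 -> -2
Changed element was NOT the old max.
  New max = max(old_max, new_val) = max(45, -2) = 45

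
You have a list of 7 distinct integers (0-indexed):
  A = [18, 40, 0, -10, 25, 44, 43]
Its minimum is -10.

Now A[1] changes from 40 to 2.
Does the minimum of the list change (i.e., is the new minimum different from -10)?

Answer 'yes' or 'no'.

Old min = -10
Change: A[1] 40 -> 2
Changed element was NOT the min; min changes only if 2 < -10.
New min = -10; changed? no

Answer: no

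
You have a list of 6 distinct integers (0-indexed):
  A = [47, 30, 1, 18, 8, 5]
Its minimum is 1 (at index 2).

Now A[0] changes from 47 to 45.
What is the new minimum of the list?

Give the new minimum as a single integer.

Old min = 1 (at index 2)
Change: A[0] 47 -> 45
Changed element was NOT the old min.
  New min = min(old_min, new_val) = min(1, 45) = 1

Answer: 1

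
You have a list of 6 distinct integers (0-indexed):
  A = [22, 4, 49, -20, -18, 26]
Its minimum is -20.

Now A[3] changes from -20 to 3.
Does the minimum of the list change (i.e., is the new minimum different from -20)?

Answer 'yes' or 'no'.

Old min = -20
Change: A[3] -20 -> 3
Changed element was the min; new min must be rechecked.
New min = -18; changed? yes

Answer: yes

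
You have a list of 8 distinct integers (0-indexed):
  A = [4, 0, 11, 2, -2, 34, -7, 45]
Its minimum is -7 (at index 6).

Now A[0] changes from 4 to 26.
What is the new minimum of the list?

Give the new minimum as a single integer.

Answer: -7

Derivation:
Old min = -7 (at index 6)
Change: A[0] 4 -> 26
Changed element was NOT the old min.
  New min = min(old_min, new_val) = min(-7, 26) = -7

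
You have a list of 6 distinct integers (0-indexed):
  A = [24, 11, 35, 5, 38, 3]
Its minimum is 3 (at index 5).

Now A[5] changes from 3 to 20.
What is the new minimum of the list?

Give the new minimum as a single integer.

Answer: 5

Derivation:
Old min = 3 (at index 5)
Change: A[5] 3 -> 20
Changed element WAS the min. Need to check: is 20 still <= all others?
  Min of remaining elements: 5
  New min = min(20, 5) = 5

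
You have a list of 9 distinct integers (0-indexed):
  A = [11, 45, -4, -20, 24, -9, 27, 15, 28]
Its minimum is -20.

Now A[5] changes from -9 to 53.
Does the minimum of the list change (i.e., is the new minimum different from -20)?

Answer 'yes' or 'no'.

Old min = -20
Change: A[5] -9 -> 53
Changed element was NOT the min; min changes only if 53 < -20.
New min = -20; changed? no

Answer: no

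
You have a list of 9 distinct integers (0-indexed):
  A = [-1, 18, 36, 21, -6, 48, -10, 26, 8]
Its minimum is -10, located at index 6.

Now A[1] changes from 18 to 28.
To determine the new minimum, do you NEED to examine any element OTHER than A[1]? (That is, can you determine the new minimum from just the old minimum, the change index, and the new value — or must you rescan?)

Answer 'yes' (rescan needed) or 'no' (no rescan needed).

Answer: no

Derivation:
Old min = -10 at index 6
Change at index 1: 18 -> 28
Index 1 was NOT the min. New min = min(-10, 28). No rescan of other elements needed.
Needs rescan: no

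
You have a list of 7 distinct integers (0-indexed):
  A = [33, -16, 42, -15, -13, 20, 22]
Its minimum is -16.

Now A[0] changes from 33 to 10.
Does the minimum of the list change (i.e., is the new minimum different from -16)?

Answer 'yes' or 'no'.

Old min = -16
Change: A[0] 33 -> 10
Changed element was NOT the min; min changes only if 10 < -16.
New min = -16; changed? no

Answer: no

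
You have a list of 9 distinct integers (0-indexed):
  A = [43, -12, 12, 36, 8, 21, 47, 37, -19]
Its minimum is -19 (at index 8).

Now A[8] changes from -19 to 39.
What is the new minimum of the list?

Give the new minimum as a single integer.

Old min = -19 (at index 8)
Change: A[8] -19 -> 39
Changed element WAS the min. Need to check: is 39 still <= all others?
  Min of remaining elements: -12
  New min = min(39, -12) = -12

Answer: -12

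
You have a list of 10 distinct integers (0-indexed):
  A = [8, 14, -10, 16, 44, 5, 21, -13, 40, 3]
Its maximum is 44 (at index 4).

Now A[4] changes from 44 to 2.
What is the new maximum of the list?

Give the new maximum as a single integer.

Answer: 40

Derivation:
Old max = 44 (at index 4)
Change: A[4] 44 -> 2
Changed element WAS the max -> may need rescan.
  Max of remaining elements: 40
  New max = max(2, 40) = 40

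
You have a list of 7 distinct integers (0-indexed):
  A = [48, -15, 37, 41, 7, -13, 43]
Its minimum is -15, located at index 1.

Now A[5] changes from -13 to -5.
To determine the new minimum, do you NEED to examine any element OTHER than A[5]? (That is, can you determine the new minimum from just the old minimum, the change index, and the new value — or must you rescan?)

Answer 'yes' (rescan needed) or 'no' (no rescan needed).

Old min = -15 at index 1
Change at index 5: -13 -> -5
Index 5 was NOT the min. New min = min(-15, -5). No rescan of other elements needed.
Needs rescan: no

Answer: no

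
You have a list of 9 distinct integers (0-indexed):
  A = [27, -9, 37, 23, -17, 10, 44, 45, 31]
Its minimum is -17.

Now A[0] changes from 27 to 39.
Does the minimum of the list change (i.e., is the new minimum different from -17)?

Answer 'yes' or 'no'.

Answer: no

Derivation:
Old min = -17
Change: A[0] 27 -> 39
Changed element was NOT the min; min changes only if 39 < -17.
New min = -17; changed? no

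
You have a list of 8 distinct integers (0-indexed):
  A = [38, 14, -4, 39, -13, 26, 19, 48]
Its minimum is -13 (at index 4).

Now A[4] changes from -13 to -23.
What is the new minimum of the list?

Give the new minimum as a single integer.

Old min = -13 (at index 4)
Change: A[4] -13 -> -23
Changed element WAS the min. Need to check: is -23 still <= all others?
  Min of remaining elements: -4
  New min = min(-23, -4) = -23

Answer: -23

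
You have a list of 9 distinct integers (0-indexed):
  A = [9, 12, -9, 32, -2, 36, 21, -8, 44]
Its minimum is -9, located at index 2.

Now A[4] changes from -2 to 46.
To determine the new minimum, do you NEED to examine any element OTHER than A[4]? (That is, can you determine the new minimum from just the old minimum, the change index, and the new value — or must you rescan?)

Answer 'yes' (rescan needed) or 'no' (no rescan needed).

Old min = -9 at index 2
Change at index 4: -2 -> 46
Index 4 was NOT the min. New min = min(-9, 46). No rescan of other elements needed.
Needs rescan: no

Answer: no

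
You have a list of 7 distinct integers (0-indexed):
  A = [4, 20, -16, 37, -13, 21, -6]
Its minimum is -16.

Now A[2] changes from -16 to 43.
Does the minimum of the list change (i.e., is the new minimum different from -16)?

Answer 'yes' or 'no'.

Old min = -16
Change: A[2] -16 -> 43
Changed element was the min; new min must be rechecked.
New min = -13; changed? yes

Answer: yes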